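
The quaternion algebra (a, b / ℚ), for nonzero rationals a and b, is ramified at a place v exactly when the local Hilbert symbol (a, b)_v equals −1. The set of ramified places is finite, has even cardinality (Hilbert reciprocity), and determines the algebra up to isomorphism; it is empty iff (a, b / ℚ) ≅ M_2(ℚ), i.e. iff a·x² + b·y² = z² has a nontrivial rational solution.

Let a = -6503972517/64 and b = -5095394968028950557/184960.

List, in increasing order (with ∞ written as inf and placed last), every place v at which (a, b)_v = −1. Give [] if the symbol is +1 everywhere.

Mod squares: a ≡ -133, b ≡ -370. Check v ∈ {∞, 2, 3, 5, 7, 17, 19, 37}.
v=5: a=5^0·(≡2), b=5^-1·(≡4) mod 5; (2|5)=-1, (4|5)=+1; (−1)^{0·-1·2}·(-1)^-1·(+1)^0 = -1.
v=19: a=19^1·(≡18), b=19^4·(≡14) mod 19; (18|19)=-1, (14|19)=-1; (−1)^{1·4·9}·(-1)^4·(-1)^1 = -1.
v=7: a=7^3·(≡1), b=7^6·(≡4) mod 7; (1|7)=+1, (4|7)=+1; (−1)^{3·6·3}·(+1)^6·(+1)^3 = +1.
v=2: v_2(a)=-6, v_2(b)=-7; units ≡ 3, 7 (mod 8); ε·ε+αω+βω = 1·1+-6·0+-7·1 ≡ 0  ⇒  (a,b)_2 = +1.
v=37: a=37^2·(≡13), b=37^3·(≡25) mod 37; (13|37)=-1, (25|37)=+1; (−1)^{2·3·18}·(-1)^3·(+1)^2 = -1.
v=3: a=3^6·(≡2), b=3^8·(≡2) mod 3; (2|3)=-1, (2|3)=-1; (−1)^{6·8·1}·(-1)^8·(-1)^6 = +1.
v=17: a=17^0·(≡7), b=17^-2·(≡15) mod 17; (7|17)=-1, (15|17)=+1; (−1)^{0·-2·8}·(-1)^-2·(+1)^0 = +1.
v=∞: -133 < 0 and -370 < 0  ⇒  (a,b)_∞ = -1.
Ram(-133, -370) = {5, 19, 37, ∞}; no ℚ_5-point on the conic.

[5, 19, 37, inf]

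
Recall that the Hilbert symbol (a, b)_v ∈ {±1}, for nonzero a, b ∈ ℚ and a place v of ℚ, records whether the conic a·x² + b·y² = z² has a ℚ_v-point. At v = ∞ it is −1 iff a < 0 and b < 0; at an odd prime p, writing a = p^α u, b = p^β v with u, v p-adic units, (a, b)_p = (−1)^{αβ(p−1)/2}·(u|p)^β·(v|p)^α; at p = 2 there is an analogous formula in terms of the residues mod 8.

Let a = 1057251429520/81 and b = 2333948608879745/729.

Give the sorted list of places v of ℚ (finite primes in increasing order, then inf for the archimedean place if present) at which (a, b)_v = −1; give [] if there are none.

[17, 19]

Mod squares: a ≡ 1105, b ≡ 230945. Check v ∈ {∞, 2, 3, 5, 11, 13, 17, 19, 37}.
v=2: v_2(a)=4, v_2(b)=0; units ≡ 1, 1 (mod 8); ε·ε+αω+βω = 0·0+4·0+0·0 ≡ 0  ⇒  (a,b)_2 = +1.
v=∞: 1105 > 0 and 230945 > 0  ⇒  (a,b)_∞ = +1.
v=37: a=37^2·(≡19), b=37^2·(≡11) mod 37; (19|37)=-1, (11|37)=+1; (−1)^{2·2·18}·(-1)^2·(+1)^2 = +1.
v=17: a=17^1·(≡14), b=17^1·(≡4) mod 17; (14|17)=-1, (4|17)=+1; (−1)^{1·1·8}·(-1)^1·(+1)^1 = -1.
v=3: a=3^-4·(≡1), b=3^-6·(≡2) mod 3; (1|3)=+1, (2|3)=-1; (−1)^{-4·-6·1}·(+1)^-6·(-1)^-4 = +1.
v=13: a=13^1·(≡2), b=13^3·(≡2) mod 13; (2|13)=-1, (2|13)=-1; (−1)^{1·3·6}·(-1)^3·(-1)^1 = +1.
v=11: a=11^2·(≡9), b=11^3·(≡2) mod 11; (9|11)=+1, (2|11)=-1; (−1)^{2·3·5}·(+1)^3·(-1)^2 = +1.
v=19: a=19^2·(≡14), b=19^3·(≡10) mod 19; (14|19)=-1, (10|19)=-1; (−1)^{2·3·9}·(-1)^3·(-1)^2 = -1.
v=5: a=5^1·(≡4), b=5^1·(≡1) mod 5; (4|5)=+1, (1|5)=+1; (−1)^{1·1·2}·(+1)^1·(+1)^1 = +1.
|Ram(1105, 230945)| = 2, even; anisotropic at {17, 19}.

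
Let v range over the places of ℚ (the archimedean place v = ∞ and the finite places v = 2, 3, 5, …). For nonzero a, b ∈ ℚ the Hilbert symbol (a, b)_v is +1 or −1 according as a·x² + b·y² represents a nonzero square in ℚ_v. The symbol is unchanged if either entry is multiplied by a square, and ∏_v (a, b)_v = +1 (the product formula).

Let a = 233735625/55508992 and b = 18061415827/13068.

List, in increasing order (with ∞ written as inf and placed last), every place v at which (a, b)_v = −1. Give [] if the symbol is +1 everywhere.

[3, 31]

(a, b) ≡ (399, 12369) mod (ℚ^×)²; places V = {2, 3, 5, 7, 11, 13, 19, 23, 31, ∞}.
(a,b)_2: α=-16, β=-2; u≡7, v≡1 (mod 8); ε(u)ε(v)=1·0, αω(v)=-16·0, βω(u)=-2·0; sum ≡ 0  ⇒  +1.
(a,b)_11: α=-2, u≡3; β=-2, v≡9 (mod 11); (3|11)=+1, (9|11)=+1; sign (−1)^0·+1^-2·+1^-2 = +1.
(a,b)_19: α=1, u≡18; β=1, v≡1 (mod 19); (18|19)=-1, (1|19)=+1; sign (−1)^1·-1^1·+1^1 = +1.
(a,b)_5: α=4, u≡1; β=0, v≡4 (mod 5); (1|5)=+1, (4|5)=+1; sign (−1)^0·+1^0·+1^4 = +1.
(a,b)_7: α=-1, u≡1; β=3, v≡3 (mod 7); (1|7)=+1, (3|7)=-1; sign (−1)^1·+1^3·-1^-1 = +1.
(a,b)_3: α=9, u≡1; β=-3, v≡1 (mod 3); (1|3)=+1, (1|3)=+1; sign (−1)^1·+1^-3·+1^9 = -1.
(a,b)_31: α=0, u≡6; β=1, v≡17 (mod 31); (6|31)=-1, (17|31)=-1; sign (−1)^0·-1^1·-1^0 = -1.
(a,b)_∞: sgn(399)=+, sgn(12369)=+, so +1.
(a,b)_23: α=0, u≡8; β=2, v≡13 (mod 23); (8|23)=+1, (13|23)=+1; sign (−1)^0·+1^2·+1^0 = +1.
(a,b)_13: α=0, u≡1; β=2, v≡8 (mod 13); (1|13)=+1, (8|13)=-1; sign (−1)^0·+1^2·-1^0 = +1.
(399, 12369 / ℚ) ramifies at {3, 31}: a division algebra.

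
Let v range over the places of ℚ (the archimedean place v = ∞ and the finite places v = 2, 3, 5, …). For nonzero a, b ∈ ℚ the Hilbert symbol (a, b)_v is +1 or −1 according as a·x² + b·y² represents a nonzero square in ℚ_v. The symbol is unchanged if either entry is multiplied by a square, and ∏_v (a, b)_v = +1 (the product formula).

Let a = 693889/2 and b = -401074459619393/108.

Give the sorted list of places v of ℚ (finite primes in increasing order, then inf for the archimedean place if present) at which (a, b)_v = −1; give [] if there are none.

[2, 3]

(a, b) ≡ (2, -51) mod (ℚ^×)²; places V = {2, 3, 7, 17, ∞}.
(a,b)_2: α=-1, β=-2; u≡1, v≡5 (mod 8); ε(u)ε(v)=0·0, αω(v)=-1·1, βω(u)=-2·0; sum ≡ 1  ⇒  -1.
(a,b)_∞: sgn(2)=+, sgn(-51)=−, so +1.
(a,b)_17: α=2, u≡2; β=5, v≡11 (mod 17); (2|17)=+1, (11|17)=-1; sign (−1)^0·+1^5·-1^2 = +1.
(a,b)_7: α=4, u≡1; β=10, v≡3 (mod 7); (1|7)=+1, (3|7)=-1; sign (−1)^0·+1^10·-1^4 = +1.
(a,b)_3: α=0, u≡2; β=-3, v≡1 (mod 3); (2|3)=-1, (1|3)=+1; sign (−1)^0·-1^-3·+1^0 = -1.
(2, -51 / ℚ) ramifies at {2, 3}: a division algebra.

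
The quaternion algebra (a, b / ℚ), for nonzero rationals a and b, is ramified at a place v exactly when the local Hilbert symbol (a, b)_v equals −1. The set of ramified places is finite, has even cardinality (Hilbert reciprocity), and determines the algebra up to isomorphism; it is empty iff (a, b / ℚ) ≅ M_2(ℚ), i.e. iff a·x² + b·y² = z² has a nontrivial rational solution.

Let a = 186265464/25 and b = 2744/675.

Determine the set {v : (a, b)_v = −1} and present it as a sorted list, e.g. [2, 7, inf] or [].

[2, 3]

Mod squares: a ≡ 7854, b ≡ 42. Check v ∈ {∞, 2, 3, 5, 7, 11, 17}.
v=7: a=7^3·(≡4), b=7^3·(≡5) mod 7; (4|7)=+1, (5|7)=-1; (−1)^{3·3·3}·(+1)^3·(-1)^3 = +1.
v=2: v_2(a)=3, v_2(b)=3; units ≡ 7, 5 (mod 8); ε·ε+αω+βω = 1·0+3·1+3·0 ≡ 1  ⇒  (a,b)_2 = -1.
v=3: a=3^1·(≡2), b=3^-3·(≡2) mod 3; (2|3)=-1, (2|3)=-1; (−1)^{1·-3·1}·(-1)^-3·(-1)^1 = -1.
v=∞: 7854 > 0 and 42 > 0  ⇒  (a,b)_∞ = +1.
v=5: a=5^-2·(≡4), b=5^-2·(≡2) mod 5; (4|5)=+1, (2|5)=-1; (−1)^{-2·-2·2}·(+1)^-2·(-1)^-2 = +1.
v=11: a=11^3·(≡8), b=11^0·(≡4) mod 11; (8|11)=-1, (4|11)=+1; (−1)^{3·0·5}·(-1)^0·(+1)^3 = +1.
v=17: a=17^1·(≡11), b=17^0·(≡2) mod 17; (11|17)=-1, (2|17)=+1; (−1)^{1·0·8}·(-1)^0·(+1)^1 = +1.
Ram(7854, 42) = {2, 3}; no ℚ_2-point on the conic.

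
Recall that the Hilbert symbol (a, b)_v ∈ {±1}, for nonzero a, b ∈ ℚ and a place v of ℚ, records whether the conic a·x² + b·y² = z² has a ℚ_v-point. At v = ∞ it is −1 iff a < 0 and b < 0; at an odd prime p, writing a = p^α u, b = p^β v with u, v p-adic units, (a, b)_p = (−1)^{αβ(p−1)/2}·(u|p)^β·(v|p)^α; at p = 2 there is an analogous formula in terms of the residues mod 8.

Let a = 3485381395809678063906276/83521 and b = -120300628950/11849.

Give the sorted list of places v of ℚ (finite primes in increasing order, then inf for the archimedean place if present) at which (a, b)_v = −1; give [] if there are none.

Mod squares: a ≡ 1354681, b ≡ -2435716438. Check v ∈ {∞, 2, 3, 5, 17, 19, 29, 31, 37, 41, 47}.
v=∞: 1354681 > 0 and -2435716438 < 0  ⇒  (a,b)_∞ = +1.
v=41: a=41^1·(≡39), b=41^-1·(≡6) mod 41; (39|41)=+1, (6|41)=-1; (−1)^{1·-1·20}·(+1)^-1·(-1)^1 = -1.
v=3: a=3^6·(≡1), b=3^4·(≡2) mod 3; (1|3)=+1, (2|3)=-1; (−1)^{6·4·1}·(+1)^4·(-1)^6 = +1.
v=17: a=17^-4·(≡9), b=17^-2·(≡9) mod 17; (9|17)=+1, (9|17)=+1; (−1)^{-4·-2·8}·(+1)^-2·(+1)^-4 = +1.
v=19: a=19^3·(≡7), b=19^1·(≡4) mod 19; (7|19)=+1, (4|19)=+1; (−1)^{3·1·9}·(+1)^1·(+1)^3 = -1.
v=2: v_2(a)=2, v_2(b)=1; units ≡ 1, 5 (mod 8); ε·ε+αω+βω = 0·0+2·1+1·0 ≡ 0  ⇒  (a,b)_2 = +1.
v=47: a=47^3·(≡36), b=47^1·(≡38) mod 47; (36|47)=+1, (38|47)=-1; (−1)^{3·1·23}·(+1)^1·(-1)^3 = +1.
v=31: a=31^2·(≡24), b=31^1·(≡29) mod 31; (24|31)=-1, (29|31)=-1; (−1)^{2·1·15}·(-1)^1·(-1)^2 = -1.
v=29: a=29^2·(≡22), b=29^1·(≡22) mod 29; (22|29)=+1, (22|29)=+1; (−1)^{2·1·14}·(+1)^1·(+1)^2 = +1.
v=5: a=5^0·(≡1), b=5^2·(≡3) mod 5; (1|5)=+1, (3|5)=-1; (−1)^{0·2·2}·(+1)^2·(-1)^0 = +1.
v=37: a=37^3·(≡31), b=37^1·(≡3) mod 37; (31|37)=-1, (3|37)=+1; (−1)^{3·1·18}·(-1)^1·(+1)^3 = -1.
|Ram(1354681, -2435716438)| = 4, even; anisotropic at {19, 31, 37, 41}.

[19, 31, 37, 41]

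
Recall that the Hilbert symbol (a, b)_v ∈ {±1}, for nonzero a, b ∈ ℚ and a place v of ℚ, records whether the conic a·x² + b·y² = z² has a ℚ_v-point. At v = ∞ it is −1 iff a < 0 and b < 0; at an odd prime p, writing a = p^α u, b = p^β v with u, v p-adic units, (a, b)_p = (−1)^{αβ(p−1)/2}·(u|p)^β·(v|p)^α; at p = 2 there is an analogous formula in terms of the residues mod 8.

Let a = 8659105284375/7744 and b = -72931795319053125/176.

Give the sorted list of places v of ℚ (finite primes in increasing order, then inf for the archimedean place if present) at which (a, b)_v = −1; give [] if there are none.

(a, b) ≡ (255, -15015) mod (ℚ^×)²; places V = {2, 3, 5, 7, 11, 13, 17, ∞}.
(a,b)_7: α=2, u≡6; β=5, v≡4 (mod 7); (6|7)=-1, (4|7)=+1; sign (−1)^0·-1^5·+1^2 = -1.
(a,b)_13: α=2, u≡2; β=3, v≡11 (mod 13); (2|13)=-1, (11|13)=-1; sign (−1)^0·-1^3·-1^2 = -1.
(a,b)_3: α=9, u≡1; β=7, v≡2 (mod 3); (1|3)=+1, (2|3)=-1; sign (−1)^1·+1^7·-1^9 = +1.
(a,b)_2: α=-6, β=-4; u≡7, v≡1 (mod 8); ε(u)ε(v)=1·0, αω(v)=-6·0, βω(u)=-4·0; sum ≡ 0  ⇒  +1.
(a,b)_17: α=1, u≡2; β=2, v≡4 (mod 17); (2|17)=+1, (4|17)=+1; sign (−1)^0·+1^2·+1^1 = +1.
(a,b)_11: α=-2, u≡2; β=-1, v≡8 (mod 11); (2|11)=-1, (8|11)=-1; sign (−1)^0·-1^-1·-1^-2 = -1.
(a,b)_5: α=5, u≡4; β=5, v≡3 (mod 5); (4|5)=+1, (3|5)=-1; sign (−1)^0·+1^5·-1^5 = -1.
(a,b)_∞: sgn(255)=+, sgn(-15015)=−, so +1.
Ram(255, -15015) = {5, 7, 11, 13}; no ℚ_5-point on the conic.

[5, 7, 11, 13]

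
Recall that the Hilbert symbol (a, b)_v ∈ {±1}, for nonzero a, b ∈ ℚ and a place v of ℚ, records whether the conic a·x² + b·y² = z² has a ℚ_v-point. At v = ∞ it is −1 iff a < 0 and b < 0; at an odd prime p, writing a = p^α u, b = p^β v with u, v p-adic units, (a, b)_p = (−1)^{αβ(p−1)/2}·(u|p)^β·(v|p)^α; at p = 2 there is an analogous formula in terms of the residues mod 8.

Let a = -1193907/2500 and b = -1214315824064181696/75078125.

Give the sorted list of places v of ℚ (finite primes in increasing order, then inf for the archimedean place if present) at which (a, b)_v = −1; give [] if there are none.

Mod squares: a ≡ -9867, b ≡ -7395. Check v ∈ {∞, 2, 3, 5, 11, 13, 17, 23, 29, 31}.
v=2: v_2(a)=-2, v_2(b)=6; units ≡ 5, 5 (mod 8); ε·ε+αω+βω = 0·0+-2·1+6·1 ≡ 0  ⇒  (a,b)_2 = +1.
v=5: a=5^-4·(≡2), b=5^-7·(≡4) mod 5; (2|5)=-1, (4|5)=+1; (−1)^{-4·-7·2}·(-1)^-7·(+1)^-4 = -1.
v=31: a=31^0·(≡6), b=31^-2·(≡10) mod 31; (6|31)=-1, (10|31)=+1; (−1)^{0·-2·15}·(-1)^-2·(+1)^0 = +1.
v=17: a=17^0·(≡3), b=17^1·(≡14) mod 17; (3|17)=-1, (14|17)=-1; (−1)^{0·1·8}·(-1)^1·(-1)^0 = -1.
v=11: a=11^3·(≡9), b=11^6·(≡6) mod 11; (9|11)=+1, (6|11)=-1; (−1)^{3·6·5}·(+1)^6·(-1)^3 = -1.
v=23: a=23^1·(≡3), b=23^2·(≡19) mod 23; (3|23)=+1, (19|23)=-1; (−1)^{1·2·11}·(+1)^2·(-1)^1 = -1.
v=3: a=3^1·(≡2), b=3^5·(≡1) mod 3; (2|3)=-1, (1|3)=+1; (−1)^{1·5·1}·(-1)^5·(+1)^1 = +1.
v=13: a=13^1·(≡8), b=13^2·(≡11) mod 13; (8|13)=-1, (11|13)=-1; (−1)^{1·2·6}·(-1)^2·(-1)^1 = -1.
v=29: a=29^0·(≡28), b=29^1·(≡20) mod 29; (28|29)=+1, (20|29)=+1; (−1)^{0·1·14}·(+1)^1·(+1)^0 = +1.
v=∞: -9867 < 0 and -7395 < 0  ⇒  (a,b)_∞ = -1.
Ram(-9867, -7395) = {5, 11, 13, 17, 23, ∞}; no ℚ_5-point on the conic.

[5, 11, 13, 17, 23, inf]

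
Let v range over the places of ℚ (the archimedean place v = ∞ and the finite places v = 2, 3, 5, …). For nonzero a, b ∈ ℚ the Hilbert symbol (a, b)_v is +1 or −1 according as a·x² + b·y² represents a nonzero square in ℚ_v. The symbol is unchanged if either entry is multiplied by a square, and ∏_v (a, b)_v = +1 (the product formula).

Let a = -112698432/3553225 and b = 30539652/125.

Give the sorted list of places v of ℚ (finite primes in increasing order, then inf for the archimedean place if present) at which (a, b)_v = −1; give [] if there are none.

[3, 5]

(a, b) ≡ (-33, 165) mod (ℚ^×)²; places V = {2, 3, 5, 7, 11, 13, 29, 37, ∞}.
(a,b)_29: α=-2, u≡22; β=0, v≡24 (mod 29); (22|29)=+1, (24|29)=+1; sign (−1)^0·+1^0·+1^-2 = +1.
(a,b)_11: α=3, u≡10; β=1, v≡5 (mod 11); (10|11)=-1, (5|11)=+1; sign (−1)^1·-1^1·+1^3 = +1.
(a,b)_37: α=0, u≡4; β=2, v≡13 (mod 37); (4|37)=+1, (13|37)=-1; sign (−1)^0·+1^2·-1^0 = +1.
(a,b)_7: α=2, u≡2; β=0, v≡4 (mod 7); (2|7)=+1, (4|7)=+1; sign (−1)^0·+1^0·+1^2 = +1.
(a,b)_5: α=-2, u≡2; β=-3, v≡2 (mod 5); (2|5)=-1, (2|5)=-1; sign (−1)^0·-1^-3·-1^-2 = -1.
(a,b)_13: α=-2, u≡6; β=2, v≡1 (mod 13); (6|13)=-1, (1|13)=+1; sign (−1)^0·-1^2·+1^-2 = +1.
(a,b)_∞: sgn(-33)=−, sgn(165)=+, so +1.
(a,b)_3: α=3, u≡1; β=1, v≡1 (mod 3); (1|3)=+1, (1|3)=+1; sign (−1)^1·+1^1·+1^3 = -1.
(a,b)_2: α=6, β=2; u≡7, v≡5 (mod 8); ε(u)ε(v)=1·0, αω(v)=6·1, βω(u)=2·0; sum ≡ 0  ⇒  +1.
Ram(-33, 165) = {3, 5}; no ℚ_3-point on the conic.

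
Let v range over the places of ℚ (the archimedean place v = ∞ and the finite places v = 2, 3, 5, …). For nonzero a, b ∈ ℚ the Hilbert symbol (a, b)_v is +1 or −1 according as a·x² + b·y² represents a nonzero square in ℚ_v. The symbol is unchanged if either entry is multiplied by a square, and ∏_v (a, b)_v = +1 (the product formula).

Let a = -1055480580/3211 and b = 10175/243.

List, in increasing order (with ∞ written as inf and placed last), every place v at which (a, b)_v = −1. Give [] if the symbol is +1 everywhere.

[3, 11]

Mod squares: a ≡ -93955, b ≡ 1221. Check v ∈ {∞, 2, 3, 5, 7, 11, 13, 19, 23, 37, 43}.
v=11: a=11^2·(≡2), b=11^1·(≡1) mod 11; (2|11)=-1, (1|11)=+1; (−1)^{2·1·5}·(-1)^1·(+1)^2 = -1.
v=37: a=37^0·(≡10), b=37^1·(≡36) mod 37; (10|37)=+1, (36|37)=+1; (−1)^{0·1·18}·(+1)^1·(+1)^0 = +1.
v=2: v_2(a)=2, v_2(b)=0; units ≡ 5, 5 (mod 8); ε·ε+αω+βω = 0·0+2·1+0·1 ≡ 0  ⇒  (a,b)_2 = +1.
v=43: a=43^1·(≡8), b=43^0·(≡24) mod 43; (8|43)=-1, (24|43)=+1; (−1)^{1·0·21}·(-1)^0·(+1)^1 = +1.
v=13: a=13^-2·(≡9), b=13^0·(≡1) mod 13; (9|13)=+1, (1|13)=+1; (−1)^{-2·0·6}·(+1)^0·(+1)^-2 = +1.
v=7: a=7^2·(≡3), b=7^0·(≡5) mod 7; (3|7)=-1, (5|7)=-1; (−1)^{2·0·3}·(-1)^0·(-1)^2 = +1.
v=19: a=19^-1·(≡14), b=19^0·(≡7) mod 19; (14|19)=-1, (7|19)=+1; (−1)^{-1·0·9}·(-1)^0·(+1)^-1 = +1.
v=23: a=23^1·(≡1), b=23^0·(≡6) mod 23; (1|23)=+1, (6|23)=+1; (−1)^{1·0·11}·(+1)^0·(+1)^1 = +1.
v=∞: -93955 < 0 and 1221 > 0  ⇒  (a,b)_∞ = +1.
v=3: a=3^2·(≡2), b=3^-5·(≡2) mod 3; (2|3)=-1, (2|3)=-1; (−1)^{2·-5·1}·(-1)^-5·(-1)^2 = -1.
v=5: a=5^1·(≡4), b=5^2·(≡4) mod 5; (4|5)=+1, (4|5)=+1; (−1)^{1·2·2}·(+1)^2·(+1)^1 = +1.
Ram(-93955, 1221) = {3, 11}; no ℚ_3-point on the conic.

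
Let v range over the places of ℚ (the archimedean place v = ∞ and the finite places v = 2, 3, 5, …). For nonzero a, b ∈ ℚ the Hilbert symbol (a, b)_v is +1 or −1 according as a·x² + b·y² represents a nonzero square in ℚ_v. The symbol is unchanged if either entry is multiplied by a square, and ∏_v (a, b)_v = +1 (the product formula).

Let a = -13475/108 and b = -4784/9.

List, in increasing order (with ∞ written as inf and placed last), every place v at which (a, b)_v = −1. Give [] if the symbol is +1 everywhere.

[13, inf]

(a, b) ≡ (-33, -299) mod (ℚ^×)²; places V = {2, 3, 5, 7, 11, 13, 23, ∞}.
(a,b)_11: α=1, u≡2; β=0, v≡5 (mod 11); (2|11)=-1, (5|11)=+1; sign (−1)^0·-1^0·+1^1 = +1.
(a,b)_13: α=0, u≡8; β=1, v≡1 (mod 13); (8|13)=-1, (1|13)=+1; sign (−1)^0·-1^1·+1^0 = -1.
(a,b)_2: α=-2, β=4; u≡7, v≡5 (mod 8); ε(u)ε(v)=1·0, αω(v)=-2·1, βω(u)=4·0; sum ≡ 0  ⇒  +1.
(a,b)_5: α=2, u≡2; β=0, v≡4 (mod 5); (2|5)=-1, (4|5)=+1; sign (−1)^0·-1^0·+1^2 = +1.
(a,b)_3: α=-3, u≡1; β=-2, v≡1 (mod 3); (1|3)=+1, (1|3)=+1; sign (−1)^0·+1^-2·+1^-3 = +1.
(a,b)_∞: sgn(-33)=−, sgn(-299)=−, so -1.
(a,b)_23: α=0, u≡16; β=1, v≡5 (mod 23); (16|23)=+1, (5|23)=-1; sign (−1)^0·+1^1·-1^0 = +1.
(a,b)_7: α=2, u≡4; β=0, v≡2 (mod 7); (4|7)=+1, (2|7)=+1; sign (−1)^0·+1^0·+1^2 = +1.
(-33, -299 / ℚ) ramifies at {13, ∞}: a division algebra.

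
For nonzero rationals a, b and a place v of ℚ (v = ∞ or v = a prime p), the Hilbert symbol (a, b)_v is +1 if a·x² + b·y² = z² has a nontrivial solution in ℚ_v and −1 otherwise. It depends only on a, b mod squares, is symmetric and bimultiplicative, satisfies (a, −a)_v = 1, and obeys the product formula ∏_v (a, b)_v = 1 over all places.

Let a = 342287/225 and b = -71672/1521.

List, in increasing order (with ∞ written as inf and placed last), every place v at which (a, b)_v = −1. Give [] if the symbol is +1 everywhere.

Mod squares: a ≡ 407, b ≡ -62. Check v ∈ {∞, 2, 3, 5, 11, 13, 17, 29, 31, 37}.
v=5: a=5^-2·(≡3), b=5^0·(≡3) mod 5; (3|5)=-1, (3|5)=-1; (−1)^{-2·0·2}·(-1)^0·(-1)^-2 = +1.
v=13: a=13^0·(≡9), b=13^-2·(≡4) mod 13; (9|13)=+1, (4|13)=+1; (−1)^{0·-2·6}·(+1)^-2·(+1)^0 = +1.
v=37: a=37^1·(≡25), b=37^0·(≡27) mod 37; (25|37)=+1, (27|37)=+1; (−1)^{1·0·18}·(+1)^0·(+1)^1 = +1.
v=2: v_2(a)=0, v_2(b)=3; units ≡ 7, 1 (mod 8); ε·ε+αω+βω = 1·0+0·0+3·0 ≡ 0  ⇒  (a,b)_2 = +1.
v=11: a=11^1·(≡4), b=11^0·(≡5) mod 11; (4|11)=+1, (5|11)=+1; (−1)^{1·0·5}·(+1)^0·(+1)^1 = +1.
v=31: a=31^0·(≡2), b=31^1·(≡22) mod 31; (2|31)=+1, (22|31)=-1; (−1)^{0·1·15}·(+1)^1·(-1)^0 = +1.
v=17: a=17^0·(≡15), b=17^2·(≡3) mod 17; (15|17)=+1, (3|17)=-1; (−1)^{0·2·8}·(+1)^2·(-1)^0 = +1.
v=∞: 407 > 0 and -62 < 0  ⇒  (a,b)_∞ = +1.
v=3: a=3^-2·(≡2), b=3^-2·(≡1) mod 3; (2|3)=-1, (1|3)=+1; (−1)^{-2·-2·1}·(-1)^-2·(+1)^-2 = +1.
v=29: a=29^2·(≡4), b=29^0·(≡28) mod 29; (4|29)=+1, (28|29)=+1; (−1)^{2·0·14}·(+1)^0·(+1)^2 = +1.
Every local symbol is +1, so the conic 407·x² + -62·y² = z² has ℚ_v-points for all v and hence a ℚ-point; (a, b / ℚ) ≅ M_2(ℚ).

[]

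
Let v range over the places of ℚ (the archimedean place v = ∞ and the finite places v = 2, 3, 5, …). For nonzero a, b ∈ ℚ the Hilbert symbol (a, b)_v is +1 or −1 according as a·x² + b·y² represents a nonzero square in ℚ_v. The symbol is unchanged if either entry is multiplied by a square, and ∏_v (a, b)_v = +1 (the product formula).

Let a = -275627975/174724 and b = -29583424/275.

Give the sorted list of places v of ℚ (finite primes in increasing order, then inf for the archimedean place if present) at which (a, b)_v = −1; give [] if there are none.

(a, b) ≡ (-4991, -5291) mod (ℚ^×)²; places V = {2, 5, 7, 11, 13, 19, 23, 31, 37, 47, ∞}.
(a,b)_13: α=0, u≡10; β=1, v≡1 (mod 13); (10|13)=+1, (1|13)=+1; sign (−1)^0·+1^1·+1^0 = +1.
(a,b)_5: α=2, u≡4; β=-2, v≡1 (mod 5); (4|5)=+1, (1|5)=+1; sign (−1)^0·+1^-2·+1^2 = +1.
(a,b)_7: α=1, u≡4; β=0, v≡2 (mod 7); (4|7)=+1, (2|7)=+1; sign (−1)^0·+1^0·+1^1 = +1.
(a,b)_19: α=-2, u≡1; β=0, v≡12 (mod 19); (1|19)=+1, (12|19)=-1; sign (−1)^0·+1^0·-1^-2 = +1.
(a,b)_31: α=1, u≡5; β=2, v≡8 (mod 31); (5|31)=+1, (8|31)=+1; sign (−1)^0·+1^2·+1^1 = +1.
(a,b)_2: α=-2, β=6; u≡1, v≡5 (mod 8); ε(u)ε(v)=0·0, αω(v)=-2·1, βω(u)=6·0; sum ≡ 0  ⇒  +1.
(a,b)_47: α=2, u≡38; β=0, v≡44 (mod 47); (38|47)=-1, (44|47)=-1; sign (−1)^0·-1^0·-1^2 = +1.
(a,b)_11: α=-2, u≡5; β=-1, v≡3 (mod 11); (5|11)=+1, (3|11)=+1; sign (−1)^0·+1^-1·+1^-2 = +1.
(a,b)_37: α=0, u≡1; β=1, v≡15 (mod 37); (1|37)=+1, (15|37)=-1; sign (−1)^0·+1^1·-1^0 = +1.
(a,b)_23: α=1, u≡16; β=0, v≡19 (mod 23); (16|23)=+1, (19|23)=-1; sign (−1)^0·+1^0·-1^1 = -1.
(a,b)_∞: sgn(-4991)=−, sgn(-5291)=−, so -1.
(-4991, -5291 / ℚ) ramifies at {23, ∞}: a division algebra.

[23, inf]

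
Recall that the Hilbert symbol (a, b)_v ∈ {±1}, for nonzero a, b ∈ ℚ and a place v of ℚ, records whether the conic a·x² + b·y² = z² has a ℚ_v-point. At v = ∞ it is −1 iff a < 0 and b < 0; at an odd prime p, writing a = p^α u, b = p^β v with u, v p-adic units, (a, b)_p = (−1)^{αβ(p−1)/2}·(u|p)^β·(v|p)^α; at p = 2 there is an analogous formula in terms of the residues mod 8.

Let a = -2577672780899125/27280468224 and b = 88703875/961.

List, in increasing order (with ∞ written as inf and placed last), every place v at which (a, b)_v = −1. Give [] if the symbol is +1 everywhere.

(a, b) ≡ (-85, 20995) mod (ℚ^×)²; places V = {2, 3, 5, 7, 13, 17, 19, 31, 37, ∞}.
(a,b)_17: α=1, u≡12; β=1, v≡11 (mod 17); (12|17)=-1, (11|17)=-1; sign (−1)^0·-1^1·-1^1 = +1.
(a,b)_7: α=6, u≡6; β=0, v≡4 (mod 7); (6|7)=-1, (4|7)=+1; sign (−1)^0·-1^0·+1^6 = +1.
(a,b)_5: α=3, u≡3; β=3, v≡1 (mod 5); (3|5)=-1, (1|5)=+1; sign (−1)^0·-1^3·+1^3 = -1.
(a,b)_19: α=2, u≡12; β=1, v≡14 (mod 19); (12|19)=-1, (14|19)=-1; sign (−1)^0·-1^1·-1^2 = -1.
(a,b)_2: α=-8, β=0; u≡3, v≡3 (mod 8); ε(u)ε(v)=1·1, αω(v)=-8·1, βω(u)=0·1; sum ≡ 1  ⇒  -1.
(a,b)_3: α=-4, u≡2; β=0, v≡1 (mod 3); (2|3)=-1, (1|3)=+1; sign (−1)^0·-1^0·+1^-4 = +1.
(a,b)_13: α=4, u≡11; β=3, v≡3 (mod 13); (11|13)=-1, (3|13)=+1; sign (−1)^0·-1^3·+1^4 = -1.
(a,b)_31: α=-2, u≡18; β=-2, v≡10 (mod 31); (18|31)=+1, (10|31)=+1; sign (−1)^0·+1^-2·+1^-2 = +1.
(a,b)_∞: sgn(-85)=−, sgn(20995)=+, so +1.
(a,b)_37: α=-2, u≡36; β=0, v≡36 (mod 37); (36|37)=+1, (36|37)=+1; sign (−1)^0·+1^0·+1^-2 = +1.
|Ram(-85, 20995)| = 4, even; anisotropic at {2, 5, 13, 19}.

[2, 5, 13, 19]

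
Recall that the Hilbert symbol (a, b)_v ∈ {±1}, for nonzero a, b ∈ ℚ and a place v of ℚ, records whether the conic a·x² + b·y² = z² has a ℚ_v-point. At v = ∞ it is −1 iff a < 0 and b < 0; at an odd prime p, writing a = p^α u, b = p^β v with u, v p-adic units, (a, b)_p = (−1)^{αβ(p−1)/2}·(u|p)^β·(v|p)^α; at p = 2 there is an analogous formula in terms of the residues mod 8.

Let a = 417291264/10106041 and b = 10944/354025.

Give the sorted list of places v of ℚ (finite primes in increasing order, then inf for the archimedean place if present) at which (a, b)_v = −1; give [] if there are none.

Mod squares: a ≡ 559, b ≡ 19. Check v ∈ {∞, 2, 3, 5, 7, 11, 13, 17, 19, 43}.
v=2: v_2(a)=10, v_2(b)=6; units ≡ 7, 3 (mod 8); ε·ε+αω+βω = 1·1+10·1+6·0 ≡ 1  ⇒  (a,b)_2 = -1.
v=∞: 559 > 0 and 19 > 0  ⇒  (a,b)_∞ = +1.
v=11: a=11^-2·(≡3), b=11^0·(≡10) mod 11; (3|11)=+1, (10|11)=-1; (−1)^{-2·0·5}·(+1)^0·(-1)^-2 = +1.
v=19: a=19^0·(≡18), b=19^1·(≡16) mod 19; (18|19)=-1, (16|19)=+1; (−1)^{0·1·9}·(-1)^1·(+1)^0 = -1.
v=7: a=7^0·(≡5), b=7^-2·(≡3) mod 7; (5|7)=-1, (3|7)=-1; (−1)^{0·-2·3}·(-1)^-2·(-1)^0 = +1.
v=43: a=43^1·(≡4), b=43^0·(≡18) mod 43; (4|43)=+1, (18|43)=-1; (−1)^{1·0·21}·(+1)^0·(-1)^1 = -1.
v=13: a=13^1·(≡4), b=13^0·(≡7) mod 13; (4|13)=+1, (7|13)=-1; (−1)^{1·0·6}·(+1)^0·(-1)^1 = -1.
v=17: a=17^-4·(≡8), b=17^-2·(≡13) mod 17; (8|17)=+1, (13|17)=+1; (−1)^{-4·-2·8}·(+1)^-2·(+1)^-4 = +1.
v=3: a=3^6·(≡1), b=3^2·(≡1) mod 3; (1|3)=+1, (1|3)=+1; (−1)^{6·2·1}·(+1)^2·(+1)^6 = +1.
v=5: a=5^0·(≡4), b=5^-2·(≡4) mod 5; (4|5)=+1, (4|5)=+1; (−1)^{0·-2·2}·(+1)^-2·(+1)^0 = +1.
Ram(559, 19) = {2, 13, 19, 43}; no ℚ_2-point on the conic.

[2, 13, 19, 43]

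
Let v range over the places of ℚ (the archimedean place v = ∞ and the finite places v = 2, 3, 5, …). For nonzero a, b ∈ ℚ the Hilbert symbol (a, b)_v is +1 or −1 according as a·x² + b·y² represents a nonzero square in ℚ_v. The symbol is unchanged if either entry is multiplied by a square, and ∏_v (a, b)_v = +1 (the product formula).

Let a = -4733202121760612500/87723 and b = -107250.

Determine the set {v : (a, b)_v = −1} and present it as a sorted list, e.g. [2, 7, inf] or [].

[11, inf]

(a, b) ≡ (-15015, -4290) mod (ℚ^×)²; places V = {2, 3, 5, 7, 11, 13, 17, 19, 23, ∞}.
(a,b)_19: α=-2, u≡13; β=0, v≡5 (mod 19); (13|19)=-1, (5|19)=+1; sign (−1)^0·-1^0·+1^-2 = +1.
(a,b)_23: α=2, u≡16; β=0, v≡22 (mod 23); (16|23)=+1, (22|23)=-1; sign (−1)^0·+1^0·-1^2 = +1.
(a,b)_2: α=2, β=1; u≡1, v≡7 (mod 8); ε(u)ε(v)=0·1, αω(v)=2·0, βω(u)=1·0; sum ≡ 0  ⇒  +1.
(a,b)_∞: sgn(-15015)=−, sgn(-4290)=−, so -1.
(a,b)_3: α=-5, u≡2; β=1, v≡1 (mod 3); (2|3)=-1, (1|3)=+1; sign (−1)^1·-1^1·+1^-5 = +1.
(a,b)_11: α=5, u≡6; β=1, v≡7 (mod 11); (6|11)=-1, (7|11)=-1; sign (−1)^1·-1^1·-1^5 = -1.
(a,b)_13: α=3, u≡5; β=1, v≡5 (mod 13); (5|13)=-1, (5|13)=-1; sign (−1)^0·-1^1·-1^3 = +1.
(a,b)_7: α=1, u≡4; β=0, v≡4 (mod 7); (4|7)=+1, (4|7)=+1; sign (−1)^0·+1^0·+1^1 = +1.
(a,b)_17: α=2, u≡13; β=0, v≡3 (mod 17); (13|17)=+1, (3|17)=-1; sign (−1)^0·+1^0·-1^2 = +1.
(a,b)_5: α=5, u≡3; β=3, v≡2 (mod 5); (3|5)=-1, (2|5)=-1; sign (−1)^0·-1^3·-1^5 = +1.
|Ram(-15015, -4290)| = 2, even; anisotropic at {11, ∞}.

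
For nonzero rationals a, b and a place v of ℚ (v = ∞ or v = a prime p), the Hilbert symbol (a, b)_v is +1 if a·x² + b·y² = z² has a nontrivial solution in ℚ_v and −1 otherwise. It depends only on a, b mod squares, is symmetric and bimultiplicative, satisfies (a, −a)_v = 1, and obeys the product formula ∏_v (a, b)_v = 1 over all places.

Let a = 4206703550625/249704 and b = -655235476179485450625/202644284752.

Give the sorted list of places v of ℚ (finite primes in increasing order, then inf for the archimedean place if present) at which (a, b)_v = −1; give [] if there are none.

Mod squares: a ≡ 26, b ≡ -26013. Check v ∈ {∞, 2, 3, 5, 7, 13, 23, 29, 31, 41}.
v=∞: 26 > 0 and -26013 < 0  ⇒  (a,b)_∞ = +1.
v=13: a=13^-1·(≡8), b=13^-3·(≡3) mod 13; (8|13)=-1, (3|13)=+1; (−1)^{-1·-3·6}·(-1)^-3·(+1)^-1 = -1.
v=23: a=23^2·(≡1), b=23^3·(≡19) mod 23; (1|23)=+1, (19|23)=-1; (−1)^{2·3·11}·(+1)^3·(-1)^2 = +1.
v=2: v_2(a)=-3, v_2(b)=-4; units ≡ 5, 3 (mod 8); ε·ε+αω+βω = 0·1+-3·1+-4·1 ≡ 1  ⇒  (a,b)_2 = -1.
v=5: a=5^4·(≡4), b=5^4·(≡2) mod 5; (4|5)=+1, (2|5)=-1; (−1)^{4·4·2}·(+1)^4·(-1)^4 = +1.
v=31: a=31^0·(≡22), b=31^2·(≡26) mod 31; (22|31)=-1, (26|31)=-1; (−1)^{0·2·15}·(-1)^2·(-1)^0 = +1.
v=41: a=41^2·(≡34), b=41^2·(≡19) mod 41; (34|41)=-1, (19|41)=-1; (−1)^{2·2·20}·(-1)^2·(-1)^2 = +1.
v=7: a=7^-4·(≡5), b=7^-8·(≡6) mod 7; (5|7)=-1, (6|7)=-1; (−1)^{-4·-8·3}·(-1)^-8·(-1)^-4 = +1.
v=29: a=29^2·(≡15), b=29^3·(≡8) mod 29; (15|29)=-1, (8|29)=-1; (−1)^{2·3·14}·(-1)^3·(-1)^2 = -1.
v=3: a=3^2·(≡2), b=3^7·(≡2) mod 3; (2|3)=-1, (2|3)=-1; (−1)^{2·7·1}·(-1)^7·(-1)^2 = -1.
(26, -26013 / ℚ) ramifies at {2, 3, 13, 29}: a division algebra.

[2, 3, 13, 29]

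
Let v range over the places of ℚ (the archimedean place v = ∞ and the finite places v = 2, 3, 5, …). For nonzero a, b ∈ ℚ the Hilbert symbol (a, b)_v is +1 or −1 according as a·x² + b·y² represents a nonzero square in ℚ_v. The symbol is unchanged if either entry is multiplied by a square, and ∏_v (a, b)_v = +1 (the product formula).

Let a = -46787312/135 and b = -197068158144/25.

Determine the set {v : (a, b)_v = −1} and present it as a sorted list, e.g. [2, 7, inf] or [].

Mod squares: a ≡ -2145, b ≡ -11. Check v ∈ {∞, 2, 3, 5, 11, 13}.
v=∞: -2145 < 0 and -11 < 0  ⇒  (a,b)_∞ = -1.
v=13: a=13^3·(≡10), b=13^4·(≡11) mod 13; (10|13)=+1, (11|13)=-1; (−1)^{3·4·6}·(+1)^4·(-1)^3 = -1.
v=3: a=3^-3·(≡2), b=3^4·(≡1) mod 3; (2|3)=-1, (1|3)=+1; (−1)^{-3·4·1}·(-1)^4·(+1)^-3 = +1.
v=5: a=5^-1·(≡4), b=5^-2·(≡1) mod 5; (4|5)=+1, (1|5)=+1; (−1)^{-1·-2·2}·(+1)^-2·(+1)^-1 = +1.
v=2: v_2(a)=4, v_2(b)=6; units ≡ 7, 5 (mod 8); ε·ε+αω+βω = 1·0+4·1+6·0 ≡ 0  ⇒  (a,b)_2 = +1.
v=11: a=11^3·(≡5), b=11^3·(≡6) mod 11; (5|11)=+1, (6|11)=-1; (−1)^{3·3·5}·(+1)^3·(-1)^3 = +1.
(-2145, -11 / ℚ) ramifies at {13, ∞}: a division algebra.

[13, inf]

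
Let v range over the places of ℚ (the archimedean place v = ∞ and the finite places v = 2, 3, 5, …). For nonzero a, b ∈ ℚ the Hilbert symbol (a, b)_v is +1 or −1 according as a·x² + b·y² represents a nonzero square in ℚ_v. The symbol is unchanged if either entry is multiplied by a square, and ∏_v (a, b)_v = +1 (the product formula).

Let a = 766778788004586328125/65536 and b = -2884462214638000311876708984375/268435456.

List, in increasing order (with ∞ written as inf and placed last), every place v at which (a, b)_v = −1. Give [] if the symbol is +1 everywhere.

(a, b) ≡ (4389, -36237047) mod (ℚ^×)²; places V = {2, 3, 5, 7, 11, 17, 19, 31, 47, ∞}.
(a,b)_5: α=8, u≡1; β=12, v≡3 (mod 5); (1|5)=+1, (3|5)=-1; sign (−1)^0·+1^12·-1^8 = +1.
(a,b)_31: α=2, u≡10; β=3, v≡12 (mod 31); (10|31)=+1, (12|31)=-1; sign (−1)^0·+1^3·-1^2 = +1.
(a,b)_11: α=1, u≡3; β=1, v≡1 (mod 11); (3|11)=+1, (1|11)=+1; sign (−1)^1·+1^1·+1^1 = -1.
(a,b)_47: α=2, u≡24; β=3, v≡14 (mod 47); (24|47)=+1, (14|47)=+1; sign (−1)^0·+1^3·+1^2 = +1.
(a,b)_19: α=1, u≡10; β=1, v≡6 (mod 19); (10|19)=-1, (6|19)=+1; sign (−1)^1·-1^1·+1^1 = +1.
(a,b)_∞: sgn(4389)=+, sgn(-36237047)=−, so +1.
(a,b)_7: α=1, u≡2; β=1, v≡3 (mod 7); (2|7)=+1, (3|7)=-1; sign (−1)^1·+1^1·-1^1 = +1.
(a,b)_3: α=7, u≡2; β=12, v≡1 (mod 3); (2|3)=-1, (1|3)=+1; sign (−1)^0·-1^12·+1^7 = +1.
(a,b)_17: α=2, u≡14; β=3, v≡6 (mod 17); (14|17)=-1, (6|17)=-1; sign (−1)^0·-1^3·-1^2 = -1.
(a,b)_2: α=-16, β=-28; u≡5, v≡1 (mod 8); ε(u)ε(v)=0·0, αω(v)=-16·0, βω(u)=-28·1; sum ≡ 0  ⇒  +1.
Ram(4389, -36237047) = {11, 17}; no ℚ_11-point on the conic.

[11, 17]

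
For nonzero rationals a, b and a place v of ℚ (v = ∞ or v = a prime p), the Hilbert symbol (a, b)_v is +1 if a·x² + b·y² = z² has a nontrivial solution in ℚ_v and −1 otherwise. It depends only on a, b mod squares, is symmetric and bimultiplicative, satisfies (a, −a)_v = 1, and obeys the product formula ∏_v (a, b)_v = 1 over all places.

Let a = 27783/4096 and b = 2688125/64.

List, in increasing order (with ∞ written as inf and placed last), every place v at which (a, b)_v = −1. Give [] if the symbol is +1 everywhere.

(a, b) ≡ (7, 4301) mod (ℚ^×)²; places V = {2, 3, 5, 7, 11, 17, 23, ∞}.
(a,b)_∞: sgn(7)=+, sgn(4301)=+, so +1.
(a,b)_3: α=4, u≡1; β=0, v≡2 (mod 3); (1|3)=+1, (2|3)=-1; sign (−1)^0·+1^0·-1^4 = +1.
(a,b)_5: α=0, u≡3; β=4, v≡4 (mod 5); (3|5)=-1, (4|5)=+1; sign (−1)^0·-1^4·+1^0 = +1.
(a,b)_11: α=0, u≡2; β=1, v≡6 (mod 11); (2|11)=-1, (6|11)=-1; sign (−1)^0·-1^1·-1^0 = -1.
(a,b)_7: α=3, u≡4; β=0, v≡6 (mod 7); (4|7)=+1, (6|7)=-1; sign (−1)^0·+1^0·-1^3 = -1.
(a,b)_17: α=0, u≡12; β=1, v≡15 (mod 17); (12|17)=-1, (15|17)=+1; sign (−1)^0·-1^1·+1^0 = -1.
(a,b)_23: α=0, u≡11; β=1, v≡16 (mod 23); (11|23)=-1, (16|23)=+1; sign (−1)^0·-1^1·+1^0 = -1.
(a,b)_2: α=-12, β=-6; u≡7, v≡5 (mod 8); ε(u)ε(v)=1·0, αω(v)=-12·1, βω(u)=-6·0; sum ≡ 0  ⇒  +1.
|Ram(7, 4301)| = 4, even; anisotropic at {7, 11, 17, 23}.

[7, 11, 17, 23]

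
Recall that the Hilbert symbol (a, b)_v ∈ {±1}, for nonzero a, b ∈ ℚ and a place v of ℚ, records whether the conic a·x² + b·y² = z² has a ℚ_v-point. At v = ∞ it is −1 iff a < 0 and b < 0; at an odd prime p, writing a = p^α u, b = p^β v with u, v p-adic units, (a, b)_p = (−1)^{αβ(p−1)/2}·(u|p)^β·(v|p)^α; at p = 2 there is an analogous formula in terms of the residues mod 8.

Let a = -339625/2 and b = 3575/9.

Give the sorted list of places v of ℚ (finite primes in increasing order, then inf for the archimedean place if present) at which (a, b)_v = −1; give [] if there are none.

[2, 5, 13, 19]

(a, b) ≡ (-27170, 143) mod (ℚ^×)²; places V = {2, 3, 5, 11, 13, 19, ∞}.
(a,b)_13: α=1, u≡9; β=1, v≡6 (mod 13); (9|13)=+1, (6|13)=-1; sign (−1)^0·+1^1·-1^1 = -1.
(a,b)_3: α=0, u≡1; β=-2, v≡2 (mod 3); (1|3)=+1, (2|3)=-1; sign (−1)^0·+1^-2·-1^0 = +1.
(a,b)_11: α=1, u≡1; β=1, v≡8 (mod 11); (1|11)=+1, (8|11)=-1; sign (−1)^1·+1^1·-1^1 = +1.
(a,b)_5: α=3, u≡4; β=2, v≡2 (mod 5); (4|5)=+1, (2|5)=-1; sign (−1)^0·+1^2·-1^3 = -1.
(a,b)_2: α=-1, β=0; u≡7, v≡7 (mod 8); ε(u)ε(v)=1·1, αω(v)=-1·0, βω(u)=0·0; sum ≡ 1  ⇒  -1.
(a,b)_∞: sgn(-27170)=−, sgn(143)=+, so +1.
(a,b)_19: α=1, u≡2; β=0, v≡13 (mod 19); (2|19)=-1, (13|19)=-1; sign (−1)^0·-1^0·-1^1 = -1.
(-27170, 143 / ℚ) ramifies at {2, 5, 13, 19}: a division algebra.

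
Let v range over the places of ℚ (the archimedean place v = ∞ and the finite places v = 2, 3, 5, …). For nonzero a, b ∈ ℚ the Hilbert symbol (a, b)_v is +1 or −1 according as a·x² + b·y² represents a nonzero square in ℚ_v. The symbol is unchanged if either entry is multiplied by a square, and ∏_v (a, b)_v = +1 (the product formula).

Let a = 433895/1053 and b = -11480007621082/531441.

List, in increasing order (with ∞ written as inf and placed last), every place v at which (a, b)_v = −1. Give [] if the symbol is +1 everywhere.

[5, 7]

(a, b) ≡ (115115, -442) mod (ℚ^×)²; places V = {2, 3, 5, 7, 11, 13, 17, 23, ∞}.
(a,b)_11: α=1, u≡4; β=2, v≡1 (mod 11); (4|11)=+1, (1|11)=+1; sign (−1)^0·+1^2·+1^1 = +1.
(a,b)_5: α=1, u≡3; β=0, v≡3 (mod 5); (3|5)=-1, (3|5)=-1; sign (−1)^0·-1^0·-1^1 = -1.
(a,b)_3: α=-4, u≡2; β=-12, v≡2 (mod 3); (2|3)=-1, (2|3)=-1; sign (−1)^0·-1^-12·-1^-4 = +1.
(a,b)_7: α=3, u≡4; β=4, v≡6 (mod 7); (4|7)=+1, (6|7)=-1; sign (−1)^0·+1^4·-1^3 = -1.
(a,b)_2: α=0, β=1; u≡3, v≡3 (mod 8); ε(u)ε(v)=1·1, αω(v)=0·1, βω(u)=1·1; sum ≡ 0  ⇒  +1.
(a,b)_17: α=0, u≡13; β=1, v≡2 (mod 17); (13|17)=+1, (2|17)=+1; sign (−1)^0·+1^1·+1^0 = +1.
(a,b)_13: α=-1, u≡11; β=3, v≡8 (mod 13); (11|13)=-1, (8|13)=-1; sign (−1)^0·-1^3·-1^-1 = +1.
(a,b)_∞: sgn(115115)=+, sgn(-442)=−, so +1.
(a,b)_23: α=1, u≡22; β=2, v≡16 (mod 23); (22|23)=-1, (16|23)=+1; sign (−1)^0·-1^2·+1^1 = +1.
(115115, -442 / ℚ) ramifies at {5, 7}: a division algebra.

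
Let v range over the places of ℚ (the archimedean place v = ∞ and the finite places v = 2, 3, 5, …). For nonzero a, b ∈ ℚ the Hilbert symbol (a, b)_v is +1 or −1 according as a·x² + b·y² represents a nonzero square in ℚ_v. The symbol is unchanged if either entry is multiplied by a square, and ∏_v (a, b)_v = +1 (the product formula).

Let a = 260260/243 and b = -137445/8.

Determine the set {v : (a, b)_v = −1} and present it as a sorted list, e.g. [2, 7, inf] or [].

Mod squares: a ≡ 1155, b ≡ -5610. Check v ∈ {∞, 2, 3, 5, 7, 11, 13, 17}.
v=∞: 1155 > 0 and -5610 < 0  ⇒  (a,b)_∞ = +1.
v=11: a=11^1·(≡10), b=11^1·(≡7) mod 11; (10|11)=-1, (7|11)=-1; (−1)^{1·1·5}·(-1)^1·(-1)^1 = -1.
v=13: a=13^2·(≡5), b=13^0·(≡7) mod 13; (5|13)=-1, (7|13)=-1; (−1)^{2·0·6}·(-1)^0·(-1)^2 = +1.
v=17: a=17^0·(≡15), b=17^1·(≡3) mod 17; (15|17)=+1, (3|17)=-1; (−1)^{0·1·8}·(+1)^1·(-1)^0 = +1.
v=5: a=5^1·(≡4), b=5^1·(≡2) mod 5; (4|5)=+1, (2|5)=-1; (−1)^{1·1·2}·(+1)^1·(-1)^1 = -1.
v=7: a=7^1·(≡2), b=7^2·(≡2) mod 7; (2|7)=+1, (2|7)=+1; (−1)^{1·2·3}·(+1)^2·(+1)^1 = +1.
v=3: a=3^-5·(≡1), b=3^1·(≡2) mod 3; (1|3)=+1, (2|3)=-1; (−1)^{-5·1·1}·(+1)^1·(-1)^-5 = +1.
v=2: v_2(a)=2, v_2(b)=-3; units ≡ 3, 3 (mod 8); ε·ε+αω+βω = 1·1+2·1+-3·1 ≡ 0  ⇒  (a,b)_2 = +1.
Ram(1155, -5610) = {5, 11}; no ℚ_5-point on the conic.

[5, 11]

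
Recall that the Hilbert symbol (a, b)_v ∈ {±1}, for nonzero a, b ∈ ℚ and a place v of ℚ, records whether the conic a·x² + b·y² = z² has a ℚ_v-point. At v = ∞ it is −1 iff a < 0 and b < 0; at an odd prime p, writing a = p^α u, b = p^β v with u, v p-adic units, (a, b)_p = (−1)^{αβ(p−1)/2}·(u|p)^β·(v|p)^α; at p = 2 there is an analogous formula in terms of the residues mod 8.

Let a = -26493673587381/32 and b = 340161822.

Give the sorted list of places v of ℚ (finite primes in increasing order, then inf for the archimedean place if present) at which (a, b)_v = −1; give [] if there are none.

[3, 13, 29, 31]

(a, b) ≡ (-70122, 771342) mod (ℚ^×)²; places V = {2, 3, 7, 11, 13, 17, 29, 31, ∞}.
(a,b)_29: α=1, u≡27; β=1, v≡1 (mod 29); (27|29)=-1, (1|29)=+1; sign (−1)^0·-1^1·+1^1 = -1.
(a,b)_3: α=3, u≡2; β=3, v≡2 (mod 3); (2|3)=-1, (2|3)=-1; sign (−1)^1·-1^3·-1^3 = -1.
(a,b)_∞: sgn(-70122)=−, sgn(771342)=+, so +1.
(a,b)_11: α=2, u≡5; β=1, v≡8 (mod 11); (5|11)=+1, (8|11)=-1; sign (−1)^0·+1^1·-1^2 = +1.
(a,b)_2: α=-5, β=1; u≡3, v≡7 (mod 8); ε(u)ε(v)=1·1, αω(v)=-5·0, βω(u)=1·1; sum ≡ 0  ⇒  +1.
(a,b)_17: α=2, u≡14; β=0, v≡16 (mod 17); (14|17)=-1, (16|17)=+1; sign (−1)^0·-1^0·+1^2 = +1.
(a,b)_13: α=1, u≡3; β=1, v≡11 (mod 13); (3|13)=+1, (11|13)=-1; sign (−1)^0·+1^1·-1^1 = -1.
(a,b)_7: α=4, u≡4; β=2, v≡3 (mod 7); (4|7)=+1, (3|7)=-1; sign (−1)^0·+1^2·-1^4 = +1.
(a,b)_31: α=1, u≡1; β=1, v≡16 (mod 31); (1|31)=+1, (16|31)=+1; sign (−1)^1·+1^1·+1^1 = -1.
|Ram(-70122, 771342)| = 4, even; anisotropic at {3, 13, 29, 31}.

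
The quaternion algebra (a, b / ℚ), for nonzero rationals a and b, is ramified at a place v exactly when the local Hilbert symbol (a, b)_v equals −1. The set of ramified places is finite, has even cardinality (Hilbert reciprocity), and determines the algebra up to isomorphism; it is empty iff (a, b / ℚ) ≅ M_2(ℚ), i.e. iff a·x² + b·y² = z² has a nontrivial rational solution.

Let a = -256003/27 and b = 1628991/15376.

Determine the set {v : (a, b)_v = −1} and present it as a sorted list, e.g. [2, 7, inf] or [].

Mod squares: a ≡ -561, b ≡ 119. Check v ∈ {∞, 2, 3, 7, 11, 13, 17, 31, 37}.
v=3: a=3^-3·(≡2), b=3^4·(≡2) mod 3; (2|3)=-1, (2|3)=-1; (−1)^{-3·4·1}·(-1)^4·(-1)^-3 = -1.
v=17: a=17^1·(≡2), b=17^1·(≡12) mod 17; (2|17)=+1, (12|17)=-1; (−1)^{1·1·8}·(+1)^1·(-1)^1 = -1.
v=∞: -561 < 0 and 119 > 0  ⇒  (a,b)_∞ = +1.
v=31: a=31^0·(≡9), b=31^-2·(≡6) mod 31; (9|31)=+1, (6|31)=-1; (−1)^{0·-2·15}·(+1)^-2·(-1)^0 = +1.
v=13: a=13^0·(≡6), b=13^2·(≡11) mod 13; (6|13)=-1, (11|13)=-1; (−1)^{0·2·6}·(-1)^2·(-1)^0 = +1.
v=37: a=37^2·(≡15), b=37^0·(≡19) mod 37; (15|37)=-1, (19|37)=-1; (−1)^{2·0·18}·(-1)^0·(-1)^2 = +1.
v=2: v_2(a)=0, v_2(b)=-4; units ≡ 7, 7 (mod 8); ε·ε+αω+βω = 1·1+0·0+-4·0 ≡ 1  ⇒  (a,b)_2 = -1.
v=11: a=11^1·(≡5), b=11^0·(≡5) mod 11; (5|11)=+1, (5|11)=+1; (−1)^{1·0·5}·(+1)^0·(+1)^1 = +1.
v=7: a=7^0·(≡6), b=7^1·(≡3) mod 7; (6|7)=-1, (3|7)=-1; (−1)^{0·1·3}·(-1)^1·(-1)^0 = -1.
(-561, 119 / ℚ) ramifies at {2, 3, 7, 17}: a division algebra.

[2, 3, 7, 17]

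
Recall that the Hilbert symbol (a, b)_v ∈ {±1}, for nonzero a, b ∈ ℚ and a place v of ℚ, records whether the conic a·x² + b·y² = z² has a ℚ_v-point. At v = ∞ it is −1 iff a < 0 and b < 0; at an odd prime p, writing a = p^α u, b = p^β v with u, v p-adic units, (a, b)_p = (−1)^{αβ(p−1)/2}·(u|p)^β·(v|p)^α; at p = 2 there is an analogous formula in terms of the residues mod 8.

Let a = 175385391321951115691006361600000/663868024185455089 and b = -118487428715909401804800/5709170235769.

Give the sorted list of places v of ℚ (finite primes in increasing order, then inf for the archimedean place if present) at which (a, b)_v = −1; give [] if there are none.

[5, 17, 19, 37]

(a, b) ≡ (179265, -23) mod (ℚ^×)²; places V = {2, 3, 5, 7, 11, 13, 17, 19, 23, 31, 37, ∞}.
(a,b)_17: α=5, u≡11; β=4, v≡5 (mod 17); (11|17)=-1, (5|17)=-1; sign (−1)^0·-1^4·-1^5 = -1.
(a,b)_5: α=5, u≡3; β=2, v≡2 (mod 5); (3|5)=-1, (2|5)=-1; sign (−1)^0·-1^2·-1^5 = -1.
(a,b)_13: α=-2, u≡6; β=-2, v≡1 (mod 13); (6|13)=-1, (1|13)=+1; sign (−1)^0·-1^-2·+1^-2 = +1.
(a,b)_7: α=-4, u≡2; β=-4, v≡3 (mod 7); (2|7)=+1, (3|7)=-1; sign (−1)^0·+1^-4·-1^-4 = +1.
(a,b)_31: α=-4, u≡15; β=-2, v≡7 (mod 31); (15|31)=-1, (7|31)=+1; sign (−1)^0·-1^-2·+1^-4 = +1.
(a,b)_37: α=3, u≡23; β=2, v≡6 (mod 37); (23|37)=-1, (6|37)=-1; sign (−1)^0·-1^2·-1^3 = -1.
(a,b)_23: α=4, u≡18; β=3, v≡22 (mod 23); (18|23)=+1, (22|23)=-1; sign (−1)^0·+1^3·-1^4 = +1.
(a,b)_19: α=1, u≡9; β=2, v≡8 (mod 19); (9|19)=+1, (8|19)=-1; sign (−1)^0·+1^2·-1^1 = -1.
(a,b)_3: α=7, u≡1; β=2, v≡1 (mod 3); (1|3)=+1, (1|3)=+1; sign (−1)^0·+1^2·+1^7 = +1.
(a,b)_∞: sgn(179265)=+, sgn(-23)=−, so +1.
(a,b)_2: α=26, β=20; u≡1, v≡1 (mod 8); ε(u)ε(v)=0·0, αω(v)=26·0, βω(u)=20·0; sum ≡ 0  ⇒  +1.
(a,b)_11: α=-6, u≡4; β=-4, v≡8 (mod 11); (4|11)=+1, (8|11)=-1; sign (−1)^0·+1^-4·-1^-6 = +1.
(179265, -23 / ℚ) ramifies at {5, 17, 19, 37}: a division algebra.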